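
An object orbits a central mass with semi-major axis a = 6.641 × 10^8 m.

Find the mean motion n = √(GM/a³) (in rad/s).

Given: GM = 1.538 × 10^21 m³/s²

n = √(GM / a³).
n = √(1.538e+21 / (6.641e+08)³) rad/s ≈ 0.002292 rad/s.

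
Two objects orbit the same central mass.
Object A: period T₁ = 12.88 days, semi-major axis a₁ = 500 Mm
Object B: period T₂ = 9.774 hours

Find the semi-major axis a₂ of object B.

Convert to SI: T₁ = 12.88 days = 1.11283e+06 s; a₁ = 500 Mm = 5e+08 m; T₂ = 9.774 hours = 35186.4 s.
Kepler's third law: (T₁/T₂)² = (a₁/a₂)³ ⇒ a₂ = a₁ · (T₂/T₁)^(2/3).
T₂/T₁ = 35186.4 / 1.11283e+06 = 0.0316188.
a₂ = 5e+08 · (0.0316188)^(2/3) m ≈ 5e+07 m = 50 Mm.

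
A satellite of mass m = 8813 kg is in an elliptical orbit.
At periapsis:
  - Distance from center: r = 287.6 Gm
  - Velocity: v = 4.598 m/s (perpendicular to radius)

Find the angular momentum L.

Convert to SI: r = 287.6 Gm = 2.876e+11 m.
Since v is perpendicular to r, L = m · v · r.
L = 8813 · 4.598 · 2.876e+11 kg·m²/s ≈ 1.165e+16 kg·m²/s.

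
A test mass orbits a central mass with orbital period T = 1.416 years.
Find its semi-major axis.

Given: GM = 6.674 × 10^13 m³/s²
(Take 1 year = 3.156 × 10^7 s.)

Convert to SI: T = 1.416 years = 4.4689e+07 s.
Invert Kepler's third law: a = (GM · T² / (4π²))^(1/3).
Substituting T = 4.4689e+07 s and GM = 6.674e+13 m³/s²:
a = (6.674e+13 · (4.4689e+07)² / (4π²))^(1/3) m
a ≈ 1.5e+09 m = 1.5 Gm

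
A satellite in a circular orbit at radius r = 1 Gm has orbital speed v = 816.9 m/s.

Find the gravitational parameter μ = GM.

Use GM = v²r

Convert to SI: r = 1 Gm = 1e+09 m.
For a circular orbit v² = GM/r, so GM = v² · r.
GM = (816.9)² · 1e+09 m³/s² ≈ 6.673e+14 m³/s² = 6.673 × 10^14 m³/s².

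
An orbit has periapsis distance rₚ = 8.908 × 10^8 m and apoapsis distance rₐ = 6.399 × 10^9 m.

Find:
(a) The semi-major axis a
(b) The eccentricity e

(a) a = (rₚ + rₐ) / 2 = (8.908e+08 + 6.399e+09) / 2 ≈ 3.645e+09 m = 3.645 × 10^9 m.
(b) e = (rₐ − rₚ) / (rₐ + rₚ) = (6.399e+09 − 8.908e+08) / (6.399e+09 + 8.908e+08) ≈ 0.7556.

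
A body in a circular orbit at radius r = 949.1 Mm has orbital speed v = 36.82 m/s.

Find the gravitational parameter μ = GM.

Convert to SI: r = 949.1 Mm = 9.491e+08 m.
For a circular orbit v² = GM/r, so GM = v² · r.
GM = (36.82)² · 9.491e+08 m³/s² ≈ 1.287e+12 m³/s² = 1.287 × 10^12 m³/s².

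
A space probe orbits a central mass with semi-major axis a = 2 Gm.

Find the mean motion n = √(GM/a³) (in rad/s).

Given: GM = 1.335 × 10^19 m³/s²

Convert to SI: a = 2 Gm = 2e+09 m.
n = √(GM / a³).
n = √(1.335e+19 / (2e+09)³) rad/s ≈ 4.085e-05 rad/s.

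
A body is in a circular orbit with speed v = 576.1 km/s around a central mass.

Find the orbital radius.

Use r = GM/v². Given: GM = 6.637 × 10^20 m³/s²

Convert to SI: v = 576.1 km/s = 576100 m/s.
For a circular orbit, v² = GM / r, so r = GM / v².
r = 6.637e+20 / (576100)² m ≈ 2e+09 m = 2 Gm.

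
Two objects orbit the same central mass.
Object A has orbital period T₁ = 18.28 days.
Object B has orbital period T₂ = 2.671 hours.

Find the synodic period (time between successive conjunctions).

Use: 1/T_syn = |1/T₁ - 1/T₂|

Convert to SI: T₁ = 18.28 days = 1.57939e+06 s; T₂ = 2.671 hours = 9615.6 s.
T_syn = |T₁ · T₂ / (T₁ − T₂)|.
T_syn = |1.57939e+06 · 9615.6 / (1.57939e+06 − 9615.6)| s ≈ 9674 s = 2.687 hours.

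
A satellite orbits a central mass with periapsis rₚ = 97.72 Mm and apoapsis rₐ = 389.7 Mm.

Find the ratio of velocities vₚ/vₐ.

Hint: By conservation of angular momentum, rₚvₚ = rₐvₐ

Convert to SI: rₚ = 97.72 Mm = 9.772e+07 m; rₐ = 389.7 Mm = 3.897e+08 m.
Conservation of angular momentum gives rₚvₚ = rₐvₐ, so vₚ/vₐ = rₐ/rₚ.
vₚ/vₐ = 3.897e+08 / 9.772e+07 ≈ 3.988.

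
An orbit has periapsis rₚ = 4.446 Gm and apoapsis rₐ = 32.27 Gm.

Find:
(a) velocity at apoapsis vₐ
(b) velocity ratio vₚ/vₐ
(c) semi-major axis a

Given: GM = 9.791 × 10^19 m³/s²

Convert to SI: rₚ = 4.446 Gm = 4.446e+09 m; rₐ = 32.27 Gm = 3.227e+10 m.
(a) With a = (rₚ + rₐ)/2 = 1.8358e+10 m, vₐ = √(GM (2/rₐ − 1/a)) = √(9.791e+19 · (2/3.227e+10 − 1/1.8358e+10)) m/s ≈ 2.711e+04 m/s
(b) Conservation of angular momentum (rₚvₚ = rₐvₐ) gives vₚ/vₐ = rₐ/rₚ = 3.227e+10/4.446e+09 ≈ 7.258
(c) a = (rₚ + rₐ)/2 = (4.446e+09 + 3.227e+10)/2 ≈ 1.836e+10 m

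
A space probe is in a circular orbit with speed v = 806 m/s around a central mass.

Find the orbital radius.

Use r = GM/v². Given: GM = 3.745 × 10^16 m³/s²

For a circular orbit, v² = GM / r, so r = GM / v².
r = 3.745e+16 / (806)² m ≈ 5.765e+10 m = 5.765 × 10^10 m.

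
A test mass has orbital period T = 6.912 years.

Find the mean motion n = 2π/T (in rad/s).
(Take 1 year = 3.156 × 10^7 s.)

Convert to SI: T = 6.912 years = 2.18143e+08 s.
n = 2π / T.
n = 2π / 2.18143e+08 s ≈ 2.88e-08 rad/s.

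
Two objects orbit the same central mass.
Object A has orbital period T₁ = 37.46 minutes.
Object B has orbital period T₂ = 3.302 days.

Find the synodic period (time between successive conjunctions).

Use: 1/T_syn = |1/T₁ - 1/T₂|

Convert to SI: T₁ = 37.46 minutes = 2247.6 s; T₂ = 3.302 days = 285293 s.
T_syn = |T₁ · T₂ / (T₁ − T₂)|.
T_syn = |2247.6 · 285293 / (2247.6 − 285293)| s ≈ 2265 s = 37.76 minutes.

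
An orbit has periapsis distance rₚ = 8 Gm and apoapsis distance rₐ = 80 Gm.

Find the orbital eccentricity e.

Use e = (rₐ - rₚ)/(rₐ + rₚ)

Convert to SI: rₚ = 8 Gm = 8e+09 m; rₐ = 80 Gm = 8e+10 m.
e = (rₐ − rₚ) / (rₐ + rₚ).
e = (8e+10 − 8e+09) / (8e+10 + 8e+09) = 7.2e+10 / 8.8e+10 ≈ 0.8182.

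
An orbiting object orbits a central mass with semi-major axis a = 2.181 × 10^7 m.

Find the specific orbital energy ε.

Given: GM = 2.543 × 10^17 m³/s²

ε = −GM / (2a).
ε = −2.543e+17 / (2 · 2.181e+07) J/kg ≈ -5.83e+09 J/kg = -5.83 GJ/kg.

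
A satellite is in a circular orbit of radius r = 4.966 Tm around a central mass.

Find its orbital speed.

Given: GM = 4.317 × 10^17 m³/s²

Convert to SI: r = 4.966 Tm = 4.966e+12 m.
For a circular orbit, gravity supplies the centripetal force, so v = √(GM / r).
v = √(4.317e+17 / 4.966e+12) m/s ≈ 294.8 m/s = 294.8 m/s.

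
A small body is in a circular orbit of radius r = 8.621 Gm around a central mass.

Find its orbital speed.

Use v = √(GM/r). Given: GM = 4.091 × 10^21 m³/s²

Convert to SI: r = 8.621 Gm = 8.621e+09 m.
For a circular orbit, gravity supplies the centripetal force, so v = √(GM / r).
v = √(4.091e+21 / 8.621e+09) m/s ≈ 6.889e+05 m/s = 688.9 km/s.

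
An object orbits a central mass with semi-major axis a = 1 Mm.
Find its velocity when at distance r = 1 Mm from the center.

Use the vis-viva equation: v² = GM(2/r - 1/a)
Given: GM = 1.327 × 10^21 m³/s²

Convert to SI: a = 1 Mm = 1e+06 m; r = 1 Mm = 1e+06 m.
Vis-viva: v = √(GM · (2/r − 1/a)).
2/r − 1/a = 2/1e+06 − 1/1e+06 = 1e-06 m⁻¹.
v = √(1.327e+21 · 1e-06) m/s ≈ 3.643e+07 m/s = 3.643e+04 km/s.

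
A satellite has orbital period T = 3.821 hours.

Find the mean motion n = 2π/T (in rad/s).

Convert to SI: T = 3.821 hours = 13755.6 s.
n = 2π / T.
n = 2π / 13755.6 s ≈ 0.0004568 rad/s.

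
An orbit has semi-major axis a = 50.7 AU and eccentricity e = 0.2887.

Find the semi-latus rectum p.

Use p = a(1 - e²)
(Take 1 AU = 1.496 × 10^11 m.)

Convert to SI: a = 50.7 AU = 7.58472e+12 m.
p = a (1 − e²).
p = 7.58472e+12 · (1 − (0.2887)²) = 7.58472e+12 · 0.916652 ≈ 6.953e+12 m = 46.47 AU.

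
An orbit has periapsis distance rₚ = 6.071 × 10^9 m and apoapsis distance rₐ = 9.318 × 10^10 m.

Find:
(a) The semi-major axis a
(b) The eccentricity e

(a) a = (rₚ + rₐ) / 2 = (6.071e+09 + 9.318e+10) / 2 ≈ 4.963e+10 m = 4.963 × 10^10 m.
(b) e = (rₐ − rₚ) / (rₐ + rₚ) = (9.318e+10 − 6.071e+09) / (9.318e+10 + 6.071e+09) ≈ 0.8777.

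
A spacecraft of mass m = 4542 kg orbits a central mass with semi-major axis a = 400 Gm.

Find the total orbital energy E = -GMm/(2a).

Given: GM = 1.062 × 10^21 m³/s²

Convert to SI: a = 400 Gm = 4e+11 m.
E = −GMm / (2a).
E = −1.062e+21 · 4542 / (2 · 4e+11) J ≈ -6.03e+12 J = -6.03 TJ.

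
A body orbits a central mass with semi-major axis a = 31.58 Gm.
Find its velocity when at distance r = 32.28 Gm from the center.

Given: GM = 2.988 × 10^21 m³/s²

Convert to SI: a = 31.58 Gm = 3.158e+10 m; r = 32.28 Gm = 3.228e+10 m.
Vis-viva: v = √(GM · (2/r − 1/a)).
2/r − 1/a = 2/3.228e+10 − 1/3.158e+10 = 3.02923e-11 m⁻¹.
v = √(2.988e+21 · 3.02923e-11) m/s ≈ 3.009e+05 m/s = 300.9 km/s.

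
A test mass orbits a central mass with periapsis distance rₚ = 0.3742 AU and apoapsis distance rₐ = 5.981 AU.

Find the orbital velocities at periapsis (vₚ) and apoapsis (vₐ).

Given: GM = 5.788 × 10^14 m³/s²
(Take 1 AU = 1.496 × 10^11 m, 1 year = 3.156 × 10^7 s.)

Convert to SI: rₚ = 0.3742 AU = 5.59803e+10 m; rₐ = 5.981 AU = 8.94758e+11 m.
Use the vis-viva equation v² = GM(2/r − 1/a) with a = (rₚ + rₐ)/2 = (5.59803e+10 + 8.94758e+11)/2 = 4.75369e+11 m.
vₚ = √(GM · (2/rₚ − 1/a)) = √(5.788e+14 · (2/5.59803e+10 − 1/4.75369e+11)) m/s ≈ 139.5 m/s = 0.02943 AU/year.
vₐ = √(GM · (2/rₐ − 1/a)) = √(5.788e+14 · (2/8.94758e+11 − 1/4.75369e+11)) m/s ≈ 8.728 m/s = 0.001841 AU/year.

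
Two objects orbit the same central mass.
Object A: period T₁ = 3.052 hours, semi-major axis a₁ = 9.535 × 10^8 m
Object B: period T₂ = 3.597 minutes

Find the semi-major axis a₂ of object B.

Convert to SI: T₁ = 3.052 hours = 10987.2 s; T₂ = 3.597 minutes = 215.82 s.
Kepler's third law: (T₁/T₂)² = (a₁/a₂)³ ⇒ a₂ = a₁ · (T₂/T₁)^(2/3).
T₂/T₁ = 215.82 / 10987.2 = 0.0196429.
a₂ = 9.535e+08 · (0.0196429)^(2/3) m ≈ 6.942e+07 m = 6.942 × 10^7 m.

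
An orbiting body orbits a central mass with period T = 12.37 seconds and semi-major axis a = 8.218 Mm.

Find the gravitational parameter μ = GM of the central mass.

Convert to SI: a = 8.218 Mm = 8.218e+06 m.
GM = 4π² · a³ / T².
GM = 4π² · (8.218e+06)³ / (12.37)² m³/s² ≈ 1.432e+20 m³/s² = 1.432 × 10^20 m³/s².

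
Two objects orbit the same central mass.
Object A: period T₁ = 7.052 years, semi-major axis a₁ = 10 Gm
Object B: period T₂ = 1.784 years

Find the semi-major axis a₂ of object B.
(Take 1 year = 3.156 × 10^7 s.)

Convert to SI: T₁ = 7.052 years = 2.22561e+08 s; a₁ = 10 Gm = 1e+10 m; T₂ = 1.784 years = 5.6303e+07 s.
Kepler's third law: (T₁/T₂)² = (a₁/a₂)³ ⇒ a₂ = a₁ · (T₂/T₁)^(2/3).
T₂/T₁ = 5.6303e+07 / 2.22561e+08 = 0.252978.
a₂ = 1e+10 · (0.252978)^(2/3) m ≈ 4e+09 m = 4 Gm.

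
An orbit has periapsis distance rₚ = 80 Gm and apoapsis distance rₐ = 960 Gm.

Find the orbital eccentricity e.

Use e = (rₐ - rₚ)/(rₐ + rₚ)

Convert to SI: rₚ = 80 Gm = 8e+10 m; rₐ = 960 Gm = 9.6e+11 m.
e = (rₐ − rₚ) / (rₐ + rₚ).
e = (9.6e+11 − 8e+10) / (9.6e+11 + 8e+10) = 8.8e+11 / 1.04e+12 ≈ 0.8462.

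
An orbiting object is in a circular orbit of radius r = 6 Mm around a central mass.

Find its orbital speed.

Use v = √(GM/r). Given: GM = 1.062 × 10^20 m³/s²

Convert to SI: r = 6 Mm = 6e+06 m.
For a circular orbit, gravity supplies the centripetal force, so v = √(GM / r).
v = √(1.062e+20 / 6e+06) m/s ≈ 4.207e+06 m/s = 4207 km/s.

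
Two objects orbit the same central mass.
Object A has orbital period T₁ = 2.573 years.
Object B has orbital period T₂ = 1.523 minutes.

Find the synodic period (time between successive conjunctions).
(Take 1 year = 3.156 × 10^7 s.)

Convert to SI: T₁ = 2.573 years = 8.12039e+07 s; T₂ = 1.523 minutes = 91.38 s.
T_syn = |T₁ · T₂ / (T₁ − T₂)|.
T_syn = |8.12039e+07 · 91.38 / (8.12039e+07 − 91.38)| s ≈ 91.38 s = 1.523 minutes.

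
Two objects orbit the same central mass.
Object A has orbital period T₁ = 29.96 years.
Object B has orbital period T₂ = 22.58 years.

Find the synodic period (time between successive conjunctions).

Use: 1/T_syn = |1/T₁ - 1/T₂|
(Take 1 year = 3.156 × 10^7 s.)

Convert to SI: T₁ = 29.96 years = 9.45538e+08 s; T₂ = 22.58 years = 7.12625e+08 s.
T_syn = |T₁ · T₂ / (T₁ − T₂)|.
T_syn = |9.45538e+08 · 7.12625e+08 / (9.45538e+08 − 7.12625e+08)| s ≈ 2.893e+09 s = 91.67 years.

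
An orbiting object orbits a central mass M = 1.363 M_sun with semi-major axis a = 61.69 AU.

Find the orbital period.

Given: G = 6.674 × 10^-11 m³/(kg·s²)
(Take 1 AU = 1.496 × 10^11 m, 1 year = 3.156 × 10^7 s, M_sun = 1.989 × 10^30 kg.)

Convert to SI: a = 61.69 AU = 9.22882e+12 m; M = 1.363 M_sun = 2.71101e+30 kg.
GM = G · M = 6.674e-11 · 2.71101e+30 = 1.80933e+20 m³/s².
Kepler's third law: T = 2π √(a³ / GM).
Substituting a = 9.22882e+12 m and GM = 1.80933e+20 m³/s²:
T = 2π √((9.22882e+12)³ / 1.80933e+20) s
T ≈ 1.31e+10 s = 415 years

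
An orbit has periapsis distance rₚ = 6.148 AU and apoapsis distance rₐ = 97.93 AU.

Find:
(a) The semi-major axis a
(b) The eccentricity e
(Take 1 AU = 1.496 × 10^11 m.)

Convert to SI: rₚ = 6.148 AU = 9.19741e+11 m; rₐ = 97.93 AU = 1.46503e+13 m.
(a) a = (rₚ + rₐ) / 2 = (9.19741e+11 + 1.46503e+13) / 2 ≈ 7.785e+12 m = 52.04 AU.
(b) e = (rₐ − rₚ) / (rₐ + rₚ) = (1.46503e+13 − 9.19741e+11) / (1.46503e+13 + 9.19741e+11) ≈ 0.8819.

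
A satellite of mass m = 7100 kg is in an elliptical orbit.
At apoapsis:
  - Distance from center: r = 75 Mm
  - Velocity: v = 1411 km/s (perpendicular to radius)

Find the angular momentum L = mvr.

Convert to SI: r = 75 Mm = 7.5e+07 m; v = 1411 km/s = 1.411e+06 m/s.
Since v is perpendicular to r, L = m · v · r.
L = 7100 · 1.411e+06 · 7.5e+07 kg·m²/s ≈ 7.514e+17 kg·m²/s.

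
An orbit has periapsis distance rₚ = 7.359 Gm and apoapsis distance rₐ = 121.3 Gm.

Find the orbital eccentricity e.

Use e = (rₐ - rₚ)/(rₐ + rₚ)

Convert to SI: rₚ = 7.359 Gm = 7.359e+09 m; rₐ = 121.3 Gm = 1.213e+11 m.
e = (rₐ − rₚ) / (rₐ + rₚ).
e = (1.213e+11 − 7.359e+09) / (1.213e+11 + 7.359e+09) = 1.13941e+11 / 1.28659e+11 ≈ 0.8856.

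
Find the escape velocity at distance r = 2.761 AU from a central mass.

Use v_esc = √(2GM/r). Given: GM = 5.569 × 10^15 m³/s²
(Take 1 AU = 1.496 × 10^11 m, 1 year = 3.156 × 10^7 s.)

Convert to SI: r = 2.761 AU = 4.13046e+11 m.
Escape velocity comes from setting total energy to zero: ½v² − GM/r = 0 ⇒ v_esc = √(2GM / r).
v_esc = √(2 · 5.569e+15 / 4.13046e+11) m/s ≈ 164.2 m/s = 0.03464 AU/year.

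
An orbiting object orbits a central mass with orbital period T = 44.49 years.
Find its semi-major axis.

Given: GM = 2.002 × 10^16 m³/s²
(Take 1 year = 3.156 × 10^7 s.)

Convert to SI: T = 44.49 years = 1.4041e+09 s.
Invert Kepler's third law: a = (GM · T² / (4π²))^(1/3).
Substituting T = 1.4041e+09 s and GM = 2.002e+16 m³/s²:
a = (2.002e+16 · (1.4041e+09)² / (4π²))^(1/3) m
a ≈ 9.999e+10 m = 99.99 Gm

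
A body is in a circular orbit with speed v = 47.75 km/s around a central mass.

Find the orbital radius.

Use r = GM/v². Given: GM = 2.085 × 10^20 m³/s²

Convert to SI: v = 47.75 km/s = 47750 m/s.
For a circular orbit, v² = GM / r, so r = GM / v².
r = 2.085e+20 / (47750)² m ≈ 9.144e+10 m = 9.144 × 10^10 m.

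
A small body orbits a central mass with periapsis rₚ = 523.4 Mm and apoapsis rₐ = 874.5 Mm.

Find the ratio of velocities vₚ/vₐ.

Convert to SI: rₚ = 523.4 Mm = 5.234e+08 m; rₐ = 874.5 Mm = 8.745e+08 m.
Conservation of angular momentum gives rₚvₚ = rₐvₐ, so vₚ/vₐ = rₐ/rₚ.
vₚ/vₐ = 8.745e+08 / 5.234e+08 ≈ 1.671.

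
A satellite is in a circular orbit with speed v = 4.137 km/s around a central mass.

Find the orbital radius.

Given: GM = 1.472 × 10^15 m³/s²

Convert to SI: v = 4.137 km/s = 4137 m/s.
For a circular orbit, v² = GM / r, so r = GM / v².
r = 1.472e+15 / (4137)² m ≈ 8.601e+07 m = 86.01 Mm.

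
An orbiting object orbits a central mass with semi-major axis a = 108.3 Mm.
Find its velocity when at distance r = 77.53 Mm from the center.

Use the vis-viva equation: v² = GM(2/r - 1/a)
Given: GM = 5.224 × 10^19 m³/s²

Convert to SI: a = 108.3 Mm = 1.083e+08 m; r = 77.53 Mm = 7.753e+07 m.
Vis-viva: v = √(GM · (2/r − 1/a)).
2/r − 1/a = 2/7.753e+07 − 1/1.083e+08 = 1.65629e-08 m⁻¹.
v = √(5.224e+19 · 1.65629e-08) m/s ≈ 9.302e+05 m/s = 930.2 km/s.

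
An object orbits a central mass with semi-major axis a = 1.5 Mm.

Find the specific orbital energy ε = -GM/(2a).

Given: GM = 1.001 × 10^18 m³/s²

Convert to SI: a = 1.5 Mm = 1.5e+06 m.
ε = −GM / (2a).
ε = −1.001e+18 / (2 · 1.5e+06) J/kg ≈ -3.337e+11 J/kg = -333.7 GJ/kg.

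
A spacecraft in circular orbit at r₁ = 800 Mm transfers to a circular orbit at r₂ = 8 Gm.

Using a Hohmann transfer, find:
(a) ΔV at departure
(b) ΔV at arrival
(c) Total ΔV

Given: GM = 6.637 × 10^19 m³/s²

Convert to SI: r₁ = 800 Mm = 8e+08 m; r₂ = 8 Gm = 8e+09 m.
Transfer semi-major axis: a_t = (r₁ + r₂)/2 = (8e+08 + 8e+09)/2 = 4.4e+09 m.
Circular speeds: v₁ = √(GM/r₁) = 288032 m/s, v₂ = √(GM/r₂) = 91083.8 m/s.
Transfer speeds (vis-viva v² = GM(2/r − 1/a_t)): v₁ᵗ = 388382 m/s, v₂ᵗ = 38838.2 m/s.
(a) ΔV₁ = |v₁ᵗ − v₁| ≈ 1.004e+05 m/s = 100.4 km/s.
(b) ΔV₂ = |v₂ − v₂ᵗ| ≈ 5.225e+04 m/s = 52.25 km/s.
(c) ΔV_total = ΔV₁ + ΔV₂ ≈ 1.526e+05 m/s = 152.6 km/s.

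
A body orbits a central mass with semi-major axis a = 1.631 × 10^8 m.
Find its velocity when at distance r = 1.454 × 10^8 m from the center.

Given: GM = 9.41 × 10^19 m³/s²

Vis-viva: v = √(GM · (2/r − 1/a)).
2/r − 1/a = 2/1.454e+08 − 1/1.631e+08 = 7.62395e-09 m⁻¹.
v = √(9.41e+19 · 7.62395e-09) m/s ≈ 8.47e+05 m/s = 847 km/s.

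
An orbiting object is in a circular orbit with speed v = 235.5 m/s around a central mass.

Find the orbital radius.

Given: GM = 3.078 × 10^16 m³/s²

For a circular orbit, v² = GM / r, so r = GM / v².
r = 3.078e+16 / (235.5)² m ≈ 5.55e+11 m = 5.55 × 10^11 m.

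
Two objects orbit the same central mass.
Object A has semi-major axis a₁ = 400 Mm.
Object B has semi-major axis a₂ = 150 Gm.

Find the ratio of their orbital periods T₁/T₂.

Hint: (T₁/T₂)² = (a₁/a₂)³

Convert to SI: a₁ = 400 Mm = 4e+08 m; a₂ = 150 Gm = 1.5e+11 m.
From Kepler's third law, (T₁/T₂)² = (a₁/a₂)³, so T₁/T₂ = (a₁/a₂)^(3/2).
a₁/a₂ = 4e+08 / 1.5e+11 = 0.00266667.
T₁/T₂ = (0.00266667)^(3/2) ≈ 0.0001377.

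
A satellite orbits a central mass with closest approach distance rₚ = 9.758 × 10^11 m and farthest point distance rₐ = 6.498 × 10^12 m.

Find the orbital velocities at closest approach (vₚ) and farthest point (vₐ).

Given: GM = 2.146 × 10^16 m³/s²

Use the vis-viva equation v² = GM(2/r − 1/a) with a = (rₚ + rₐ)/2 = (9.758e+11 + 6.498e+12)/2 = 3.7369e+12 m.
vₚ = √(GM · (2/rₚ − 1/a)) = √(2.146e+16 · (2/9.758e+11 − 1/3.7369e+12)) m/s ≈ 195.6 m/s = 195.6 m/s.
vₐ = √(GM · (2/rₐ − 1/a)) = √(2.146e+16 · (2/6.498e+12 − 1/3.7369e+12)) m/s ≈ 29.37 m/s = 29.37 m/s.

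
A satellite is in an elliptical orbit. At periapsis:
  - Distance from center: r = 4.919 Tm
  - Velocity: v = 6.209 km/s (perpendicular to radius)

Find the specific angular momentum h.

Convert to SI: r = 4.919 Tm = 4.919e+12 m; v = 6.209 km/s = 6209 m/s.
With v perpendicular to r, h = r · v.
h = 4.919e+12 · 6209 m²/s ≈ 3.054e+16 m²/s.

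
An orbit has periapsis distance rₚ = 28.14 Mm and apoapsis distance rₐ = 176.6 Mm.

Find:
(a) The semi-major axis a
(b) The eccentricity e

Convert to SI: rₚ = 28.14 Mm = 2.814e+07 m; rₐ = 176.6 Mm = 1.766e+08 m.
(a) a = (rₚ + rₐ) / 2 = (2.814e+07 + 1.766e+08) / 2 ≈ 1.024e+08 m = 102.4 Mm.
(b) e = (rₐ − rₚ) / (rₐ + rₚ) = (1.766e+08 − 2.814e+07) / (1.766e+08 + 2.814e+07) ≈ 0.7251.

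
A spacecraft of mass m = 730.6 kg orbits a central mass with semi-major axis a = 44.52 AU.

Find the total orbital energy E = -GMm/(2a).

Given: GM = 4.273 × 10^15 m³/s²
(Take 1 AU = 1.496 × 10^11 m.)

Convert to SI: a = 44.52 AU = 6.66019e+12 m.
E = −GMm / (2a).
E = −4.273e+15 · 730.6 / (2 · 6.66019e+12) J ≈ -2.344e+05 J = -234.4 kJ.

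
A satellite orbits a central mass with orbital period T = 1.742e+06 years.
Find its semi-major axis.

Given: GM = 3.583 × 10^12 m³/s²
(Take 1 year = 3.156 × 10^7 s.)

Convert to SI: T = 1.742e+06 years = 5.49775e+13 s.
Invert Kepler's third law: a = (GM · T² / (4π²))^(1/3).
Substituting T = 5.49775e+13 s and GM = 3.583e+12 m³/s²:
a = (3.583e+12 · (5.49775e+13)² / (4π²))^(1/3) m
a ≈ 6.498e+12 m = 6.498 Tm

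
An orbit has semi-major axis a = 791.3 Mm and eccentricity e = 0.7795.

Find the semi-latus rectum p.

Convert to SI: a = 791.3 Mm = 7.913e+08 m.
p = a (1 − e²).
p = 7.913e+08 · (1 − (0.7795)²) = 7.913e+08 · 0.39238 ≈ 3.105e+08 m = 310.5 Mm.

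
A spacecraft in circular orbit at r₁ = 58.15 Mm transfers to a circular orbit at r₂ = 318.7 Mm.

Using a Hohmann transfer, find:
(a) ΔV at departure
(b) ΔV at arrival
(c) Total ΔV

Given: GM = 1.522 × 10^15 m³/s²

Convert to SI: r₁ = 58.15 Mm = 5.815e+07 m; r₂ = 318.7 Mm = 3.187e+08 m.
Transfer semi-major axis: a_t = (r₁ + r₂)/2 = (5.815e+07 + 3.187e+08)/2 = 1.88425e+08 m.
Circular speeds: v₁ = √(GM/r₁) = 5116.02 m/s, v₂ = √(GM/r₂) = 2185.33 m/s.
Transfer speeds (vis-viva v² = GM(2/r − 1/a_t)): v₁ᵗ = 6653.56 m/s, v₂ᵗ = 1214.01 m/s.
(a) ΔV₁ = |v₁ᵗ − v₁| ≈ 1538 m/s = 1.538 km/s.
(b) ΔV₂ = |v₂ − v₂ᵗ| ≈ 971.3 m/s = 971.3 m/s.
(c) ΔV_total = ΔV₁ + ΔV₂ ≈ 2509 m/s = 2.509 km/s.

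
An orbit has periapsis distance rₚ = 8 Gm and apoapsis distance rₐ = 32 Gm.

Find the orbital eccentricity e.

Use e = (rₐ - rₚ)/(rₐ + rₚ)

Convert to SI: rₚ = 8 Gm = 8e+09 m; rₐ = 32 Gm = 3.2e+10 m.
e = (rₐ − rₚ) / (rₐ + rₚ).
e = (3.2e+10 − 8e+09) / (3.2e+10 + 8e+09) = 2.4e+10 / 4e+10 ≈ 0.6.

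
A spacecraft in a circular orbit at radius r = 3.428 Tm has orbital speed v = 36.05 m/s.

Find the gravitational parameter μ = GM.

Convert to SI: r = 3.428 Tm = 3.428e+12 m.
For a circular orbit v² = GM/r, so GM = v² · r.
GM = (36.05)² · 3.428e+12 m³/s² ≈ 4.455e+15 m³/s² = 4.455 × 10^15 m³/s².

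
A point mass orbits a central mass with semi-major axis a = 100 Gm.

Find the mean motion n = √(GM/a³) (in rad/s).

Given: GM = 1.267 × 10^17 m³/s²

Convert to SI: a = 100 Gm = 1e+11 m.
n = √(GM / a³).
n = √(1.267e+17 / (1e+11)³) rad/s ≈ 1.126e-08 rad/s.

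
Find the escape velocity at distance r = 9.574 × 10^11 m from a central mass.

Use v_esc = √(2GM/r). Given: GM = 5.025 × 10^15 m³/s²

Escape velocity comes from setting total energy to zero: ½v² − GM/r = 0 ⇒ v_esc = √(2GM / r).
v_esc = √(2 · 5.025e+15 / 9.574e+11) m/s ≈ 102.5 m/s = 102.5 m/s.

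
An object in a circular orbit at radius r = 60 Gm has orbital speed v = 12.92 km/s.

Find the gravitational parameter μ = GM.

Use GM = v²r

Convert to SI: r = 60 Gm = 6e+10 m; v = 12.92 km/s = 12920 m/s.
For a circular orbit v² = GM/r, so GM = v² · r.
GM = (12920)² · 6e+10 m³/s² ≈ 1.002e+19 m³/s² = 1.002 × 10^19 m³/s².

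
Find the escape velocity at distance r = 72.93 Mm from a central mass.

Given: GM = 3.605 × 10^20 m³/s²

Convert to SI: r = 72.93 Mm = 7.293e+07 m.
Escape velocity comes from setting total energy to zero: ½v² − GM/r = 0 ⇒ v_esc = √(2GM / r).
v_esc = √(2 · 3.605e+20 / 7.293e+07) m/s ≈ 3.144e+06 m/s = 3144 km/s.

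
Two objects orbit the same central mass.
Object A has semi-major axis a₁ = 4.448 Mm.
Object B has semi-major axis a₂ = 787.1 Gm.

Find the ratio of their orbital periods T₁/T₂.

Convert to SI: a₁ = 4.448 Mm = 4.448e+06 m; a₂ = 787.1 Gm = 7.871e+11 m.
From Kepler's third law, (T₁/T₂)² = (a₁/a₂)³, so T₁/T₂ = (a₁/a₂)^(3/2).
a₁/a₂ = 4.448e+06 / 7.871e+11 = 5.65112e-06.
T₁/T₂ = (5.65112e-06)^(3/2) ≈ 1.343e-08.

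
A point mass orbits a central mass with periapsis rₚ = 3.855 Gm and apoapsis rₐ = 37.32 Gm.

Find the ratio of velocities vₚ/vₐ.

Convert to SI: rₚ = 3.855 Gm = 3.855e+09 m; rₐ = 37.32 Gm = 3.732e+10 m.
Conservation of angular momentum gives rₚvₚ = rₐvₐ, so vₚ/vₐ = rₐ/rₚ.
vₚ/vₐ = 3.732e+10 / 3.855e+09 ≈ 9.681.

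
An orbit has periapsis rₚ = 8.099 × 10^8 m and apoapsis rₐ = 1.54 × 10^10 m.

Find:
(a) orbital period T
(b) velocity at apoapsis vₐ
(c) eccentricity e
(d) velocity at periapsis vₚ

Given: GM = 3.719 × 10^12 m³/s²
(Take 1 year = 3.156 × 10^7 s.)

(a) With a = (rₚ + rₐ)/2 = 8.10495e+09 m, T = 2π √(a³/GM) = 2π √((8.10495e+09)³/3.719e+12) s ≈ 2.377e+09 s
(b) With a = (rₚ + rₐ)/2 = 8.10495e+09 m, vₐ = √(GM (2/rₐ − 1/a)) = √(3.719e+12 · (2/1.54e+10 − 1/8.10495e+09)) m/s ≈ 4.912 m/s
(c) e = (rₐ − rₚ)/(rₐ + rₚ) = (1.54e+10 − 8.099e+08)/(1.54e+10 + 8.099e+08) ≈ 0.9001
(d) With a = (rₚ + rₐ)/2 = 8.10495e+09 m, vₚ = √(GM (2/rₚ − 1/a)) = √(3.719e+12 · (2/8.099e+08 − 1/8.10495e+09)) m/s ≈ 93.41 m/s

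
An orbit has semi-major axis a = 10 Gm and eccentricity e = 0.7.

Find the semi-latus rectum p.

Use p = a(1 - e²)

Convert to SI: a = 10 Gm = 1e+10 m.
p = a (1 − e²).
p = 1e+10 · (1 − (0.7)²) = 1e+10 · 0.51 ≈ 5.1e+09 m = 5.1 Gm.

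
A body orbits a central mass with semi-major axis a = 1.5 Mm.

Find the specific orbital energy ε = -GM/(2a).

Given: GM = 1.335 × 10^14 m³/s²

Convert to SI: a = 1.5 Mm = 1.5e+06 m.
ε = −GM / (2a).
ε = −1.335e+14 / (2 · 1.5e+06) J/kg ≈ -4.45e+07 J/kg = -44.5 MJ/kg.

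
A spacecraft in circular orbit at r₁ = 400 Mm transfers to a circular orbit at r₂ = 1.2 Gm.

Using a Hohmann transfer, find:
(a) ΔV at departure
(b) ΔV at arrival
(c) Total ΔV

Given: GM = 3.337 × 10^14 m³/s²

Convert to SI: r₁ = 400 Mm = 4e+08 m; r₂ = 1.2 Gm = 1.2e+09 m.
Transfer semi-major axis: a_t = (r₁ + r₂)/2 = (4e+08 + 1.2e+09)/2 = 8e+08 m.
Circular speeds: v₁ = √(GM/r₁) = 913.373 m/s, v₂ = √(GM/r₂) = 527.336 m/s.
Transfer speeds (vis-viva v² = GM(2/r − 1/a_t)): v₁ᵗ = 1118.65 m/s, v₂ᵗ = 372.883 m/s.
(a) ΔV₁ = |v₁ᵗ − v₁| ≈ 205.3 m/s = 205.3 m/s.
(b) ΔV₂ = |v₂ − v₂ᵗ| ≈ 154.5 m/s = 154.5 m/s.
(c) ΔV_total = ΔV₁ + ΔV₂ ≈ 359.7 m/s = 359.7 m/s.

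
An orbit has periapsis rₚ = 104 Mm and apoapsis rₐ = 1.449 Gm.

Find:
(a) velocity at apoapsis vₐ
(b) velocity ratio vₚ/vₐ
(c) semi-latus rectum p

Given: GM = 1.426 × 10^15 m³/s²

Convert to SI: rₚ = 104 Mm = 1.04e+08 m; rₐ = 1.449 Gm = 1.449e+09 m.
(a) With a = (rₚ + rₐ)/2 = 7.765e+08 m, vₐ = √(GM (2/rₐ − 1/a)) = √(1.426e+15 · (2/1.449e+09 − 1/7.765e+08)) m/s ≈ 363.1 m/s
(b) Conservation of angular momentum (rₚvₚ = rₐvₐ) gives vₚ/vₐ = rₐ/rₚ = 1.449e+09/1.04e+08 ≈ 13.93
(c) From a = (rₚ + rₐ)/2 = 7.765e+08 m and e = (rₐ − rₚ)/(rₐ + rₚ) = 0.866066, p = a(1 − e²) = 7.765e+08 · (1 − (0.866066)²) ≈ 1.941e+08 m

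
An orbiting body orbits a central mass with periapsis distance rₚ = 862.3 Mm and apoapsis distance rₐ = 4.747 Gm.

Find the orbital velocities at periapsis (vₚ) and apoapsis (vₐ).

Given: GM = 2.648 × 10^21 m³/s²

Convert to SI: rₚ = 862.3 Mm = 8.623e+08 m; rₐ = 4.747 Gm = 4.747e+09 m.
Use the vis-viva equation v² = GM(2/r − 1/a) with a = (rₚ + rₐ)/2 = (8.623e+08 + 4.747e+09)/2 = 2.80465e+09 m.
vₚ = √(GM · (2/rₚ − 1/a)) = √(2.648e+21 · (2/8.623e+08 − 1/2.80465e+09)) m/s ≈ 2.28e+06 m/s = 2280 km/s.
vₐ = √(GM · (2/rₐ − 1/a)) = √(2.648e+21 · (2/4.747e+09 − 1/2.80465e+09)) m/s ≈ 4.141e+05 m/s = 414.1 km/s.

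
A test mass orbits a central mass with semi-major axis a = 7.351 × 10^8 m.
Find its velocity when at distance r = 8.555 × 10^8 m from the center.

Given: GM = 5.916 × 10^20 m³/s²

Vis-viva: v = √(GM · (2/r − 1/a)).
2/r − 1/a = 2/8.555e+08 − 1/7.351e+08 = 9.77455e-10 m⁻¹.
v = √(5.916e+20 · 9.77455e-10) m/s ≈ 7.604e+05 m/s = 760.4 km/s.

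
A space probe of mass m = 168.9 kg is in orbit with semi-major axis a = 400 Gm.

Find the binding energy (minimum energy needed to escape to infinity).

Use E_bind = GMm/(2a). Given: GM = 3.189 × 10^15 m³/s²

Convert to SI: a = 400 Gm = 4e+11 m.
Total orbital energy is E = −GMm/(2a); binding energy is E_bind = −E = GMm/(2a).
E_bind = 3.189e+15 · 168.9 / (2 · 4e+11) J ≈ 6.733e+05 J = 673.3 kJ.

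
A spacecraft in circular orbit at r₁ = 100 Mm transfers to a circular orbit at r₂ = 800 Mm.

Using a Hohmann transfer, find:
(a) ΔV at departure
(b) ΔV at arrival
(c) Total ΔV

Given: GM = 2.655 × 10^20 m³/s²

Convert to SI: r₁ = 100 Mm = 1e+08 m; r₂ = 800 Mm = 8e+08 m.
Transfer semi-major axis: a_t = (r₁ + r₂)/2 = (1e+08 + 8e+08)/2 = 4.5e+08 m.
Circular speeds: v₁ = √(GM/r₁) = 1.62942e+06 m/s, v₂ = √(GM/r₂) = 576086 m/s.
Transfer speeds (vis-viva v² = GM(2/r − 1/a_t)): v₁ᵗ = 2.17256e+06 m/s, v₂ᵗ = 271570 m/s.
(a) ΔV₁ = |v₁ᵗ − v₁| ≈ 5.431e+05 m/s = 543.1 km/s.
(b) ΔV₂ = |v₂ − v₂ᵗ| ≈ 3.045e+05 m/s = 304.5 km/s.
(c) ΔV_total = ΔV₁ + ΔV₂ ≈ 8.477e+05 m/s = 847.7 km/s.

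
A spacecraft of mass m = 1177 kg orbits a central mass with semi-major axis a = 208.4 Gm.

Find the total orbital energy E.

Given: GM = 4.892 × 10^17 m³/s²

Convert to SI: a = 208.4 Gm = 2.084e+11 m.
E = −GMm / (2a).
E = −4.892e+17 · 1177 / (2 · 2.084e+11) J ≈ -1.381e+09 J = -1.381 GJ.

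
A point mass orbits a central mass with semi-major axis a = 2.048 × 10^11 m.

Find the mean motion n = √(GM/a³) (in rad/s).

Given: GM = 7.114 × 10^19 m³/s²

n = √(GM / a³).
n = √(7.114e+19 / (2.048e+11)³) rad/s ≈ 9.1e-08 rad/s.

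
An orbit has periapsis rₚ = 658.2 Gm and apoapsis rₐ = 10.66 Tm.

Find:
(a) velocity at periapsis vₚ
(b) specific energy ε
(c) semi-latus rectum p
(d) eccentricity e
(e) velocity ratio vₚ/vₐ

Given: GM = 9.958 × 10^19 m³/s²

Convert to SI: rₚ = 658.2 Gm = 6.582e+11 m; rₐ = 10.66 Tm = 1.066e+13 m.
(a) With a = (rₚ + rₐ)/2 = 5.6591e+12 m, vₚ = √(GM (2/rₚ − 1/a)) = √(9.958e+19 · (2/6.582e+11 − 1/5.6591e+12)) m/s ≈ 1.688e+04 m/s
(b) With a = (rₚ + rₐ)/2 = 5.6591e+12 m, ε = −GM/(2a) = −9.958e+19/(2 · 5.6591e+12) J/kg ≈ -8.798e+06 J/kg
(c) From a = (rₚ + rₐ)/2 = 5.6591e+12 m and e = (rₐ − rₚ)/(rₐ + rₚ) = 0.883692, p = a(1 − e²) = 5.6591e+12 · (1 − (0.883692)²) ≈ 1.24e+12 m
(d) e = (rₐ − rₚ)/(rₐ + rₚ) = (1.066e+13 − 6.582e+11)/(1.066e+13 + 6.582e+11) ≈ 0.8837
(e) Conservation of angular momentum (rₚvₚ = rₐvₐ) gives vₚ/vₐ = rₐ/rₚ = 1.066e+13/6.582e+11 ≈ 16.2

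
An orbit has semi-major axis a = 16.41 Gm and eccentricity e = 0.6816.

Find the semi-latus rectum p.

Convert to SI: a = 16.41 Gm = 1.641e+10 m.
p = a (1 − e²).
p = 1.641e+10 · (1 − (0.6816)²) = 1.641e+10 · 0.535421 ≈ 8.786e+09 m = 8.786 Gm.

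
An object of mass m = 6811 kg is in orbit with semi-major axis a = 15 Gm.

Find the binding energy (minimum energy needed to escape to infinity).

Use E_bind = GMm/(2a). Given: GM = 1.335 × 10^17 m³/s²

Convert to SI: a = 15 Gm = 1.5e+10 m.
Total orbital energy is E = −GMm/(2a); binding energy is E_bind = −E = GMm/(2a).
E_bind = 1.335e+17 · 6811 / (2 · 1.5e+10) J ≈ 3.031e+10 J = 30.31 GJ.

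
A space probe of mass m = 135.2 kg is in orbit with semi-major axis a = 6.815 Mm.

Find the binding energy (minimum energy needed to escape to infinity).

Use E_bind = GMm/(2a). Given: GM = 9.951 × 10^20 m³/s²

Convert to SI: a = 6.815 Mm = 6.815e+06 m.
Total orbital energy is E = −GMm/(2a); binding energy is E_bind = −E = GMm/(2a).
E_bind = 9.951e+20 · 135.2 / (2 · 6.815e+06) J ≈ 9.871e+15 J = 9.871 PJ.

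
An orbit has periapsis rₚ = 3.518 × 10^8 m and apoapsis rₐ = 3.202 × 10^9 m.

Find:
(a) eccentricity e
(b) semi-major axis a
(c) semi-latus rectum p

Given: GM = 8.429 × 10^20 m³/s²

(a) e = (rₐ − rₚ)/(rₐ + rₚ) = (3.202e+09 − 3.518e+08)/(3.202e+09 + 3.518e+08) ≈ 0.802
(b) a = (rₚ + rₐ)/2 = (3.518e+08 + 3.202e+09)/2 ≈ 1.777e+09 m
(c) From a = (rₚ + rₐ)/2 = 1.7769e+09 m and e = (rₐ − rₚ)/(rₐ + rₚ) = 0.802015, p = a(1 − e²) = 1.7769e+09 · (1 − (0.802015)²) ≈ 6.339e+08 m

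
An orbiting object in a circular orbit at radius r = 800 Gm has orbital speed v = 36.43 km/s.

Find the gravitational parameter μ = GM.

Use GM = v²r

Convert to SI: r = 800 Gm = 8e+11 m; v = 36.43 km/s = 36430 m/s.
For a circular orbit v² = GM/r, so GM = v² · r.
GM = (36430)² · 8e+11 m³/s² ≈ 1.062e+21 m³/s² = 1.062 × 10^21 m³/s².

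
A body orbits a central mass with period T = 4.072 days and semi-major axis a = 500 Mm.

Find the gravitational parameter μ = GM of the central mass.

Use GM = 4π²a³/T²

Convert to SI: T = 4.072 days = 351821 s; a = 500 Mm = 5e+08 m.
GM = 4π² · a³ / T².
GM = 4π² · (5e+08)³ / (351821)² m³/s² ≈ 3.987e+16 m³/s² = 3.987 × 10^16 m³/s².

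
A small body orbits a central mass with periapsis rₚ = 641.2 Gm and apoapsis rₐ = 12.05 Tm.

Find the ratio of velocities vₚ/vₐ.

Convert to SI: rₚ = 641.2 Gm = 6.412e+11 m; rₐ = 12.05 Tm = 1.205e+13 m.
Conservation of angular momentum gives rₚvₚ = rₐvₐ, so vₚ/vₐ = rₐ/rₚ.
vₚ/vₐ = 1.205e+13 / 6.412e+11 ≈ 18.79.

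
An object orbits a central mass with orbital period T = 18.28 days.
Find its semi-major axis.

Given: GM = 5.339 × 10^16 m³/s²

Convert to SI: T = 18.28 days = 1.57939e+06 s.
Invert Kepler's third law: a = (GM · T² / (4π²))^(1/3).
Substituting T = 1.57939e+06 s and GM = 5.339e+16 m³/s²:
a = (5.339e+16 · (1.57939e+06)² / (4π²))^(1/3) m
a ≈ 1.5e+09 m = 1.5 Gm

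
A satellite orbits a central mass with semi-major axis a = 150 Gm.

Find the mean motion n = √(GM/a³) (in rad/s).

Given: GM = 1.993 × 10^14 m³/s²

Convert to SI: a = 150 Gm = 1.5e+11 m.
n = √(GM / a³).
n = √(1.993e+14 / (1.5e+11)³) rad/s ≈ 2.43e-10 rad/s.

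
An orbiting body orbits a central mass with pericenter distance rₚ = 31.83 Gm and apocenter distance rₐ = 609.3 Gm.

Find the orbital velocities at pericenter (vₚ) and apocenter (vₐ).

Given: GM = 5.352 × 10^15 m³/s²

Convert to SI: rₚ = 31.83 Gm = 3.183e+10 m; rₐ = 609.3 Gm = 6.093e+11 m.
Use the vis-viva equation v² = GM(2/r − 1/a) with a = (rₚ + rₐ)/2 = (3.183e+10 + 6.093e+11)/2 = 3.20565e+11 m.
vₚ = √(GM · (2/rₚ − 1/a)) = √(5.352e+15 · (2/3.183e+10 − 1/3.20565e+11)) m/s ≈ 565.3 m/s = 565.3 m/s.
vₐ = √(GM · (2/rₐ − 1/a)) = √(5.352e+15 · (2/6.093e+11 − 1/3.20565e+11)) m/s ≈ 29.53 m/s = 29.53 m/s.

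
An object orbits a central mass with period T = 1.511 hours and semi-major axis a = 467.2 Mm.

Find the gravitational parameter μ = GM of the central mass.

Convert to SI: T = 1.511 hours = 5439.6 s; a = 467.2 Mm = 4.672e+08 m.
GM = 4π² · a³ / T².
GM = 4π² · (4.672e+08)³ / (5439.6)² m³/s² ≈ 1.361e+20 m³/s² = 1.361 × 10^20 m³/s².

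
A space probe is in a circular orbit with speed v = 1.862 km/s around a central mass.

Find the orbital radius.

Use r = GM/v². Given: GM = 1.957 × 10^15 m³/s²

Convert to SI: v = 1.862 km/s = 1862 m/s.
For a circular orbit, v² = GM / r, so r = GM / v².
r = 1.957e+15 / (1862)² m ≈ 5.645e+08 m = 5.645 × 10^8 m.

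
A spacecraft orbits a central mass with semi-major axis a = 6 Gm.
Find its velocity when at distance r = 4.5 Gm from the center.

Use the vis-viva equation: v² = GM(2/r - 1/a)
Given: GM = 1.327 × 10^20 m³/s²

Convert to SI: a = 6 Gm = 6e+09 m; r = 4.5 Gm = 4.5e+09 m.
Vis-viva: v = √(GM · (2/r − 1/a)).
2/r − 1/a = 2/4.5e+09 − 1/6e+09 = 2.77778e-10 m⁻¹.
v = √(1.327e+20 · 2.77778e-10) m/s ≈ 1.92e+05 m/s = 192 km/s.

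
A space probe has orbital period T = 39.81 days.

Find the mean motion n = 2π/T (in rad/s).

Convert to SI: T = 39.81 days = 3.43958e+06 s.
n = 2π / T.
n = 2π / 3.43958e+06 s ≈ 1.827e-06 rad/s.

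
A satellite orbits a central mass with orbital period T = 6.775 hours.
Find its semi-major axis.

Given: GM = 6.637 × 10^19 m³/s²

Convert to SI: T = 6.775 hours = 24390 s.
Invert Kepler's third law: a = (GM · T² / (4π²))^(1/3).
Substituting T = 24390 s and GM = 6.637e+19 m³/s²:
a = (6.637e+19 · (24390)² / (4π²))^(1/3) m
a ≈ 1e+09 m = 1 Gm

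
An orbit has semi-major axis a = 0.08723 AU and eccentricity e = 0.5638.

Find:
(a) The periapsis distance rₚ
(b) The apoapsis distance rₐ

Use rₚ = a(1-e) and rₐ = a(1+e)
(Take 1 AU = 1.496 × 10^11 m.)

Convert to SI: a = 0.08723 AU = 1.30496e+10 m.
(a) rₚ = a(1 − e) = 1.30496e+10 · (1 − 0.5638) = 1.30496e+10 · 0.4362 ≈ 5.692e+09 m = 0.03805 AU.
(b) rₐ = a(1 + e) = 1.30496e+10 · (1 + 0.5638) = 1.30496e+10 · 1.5638 ≈ 2.041e+10 m = 0.1364 AU.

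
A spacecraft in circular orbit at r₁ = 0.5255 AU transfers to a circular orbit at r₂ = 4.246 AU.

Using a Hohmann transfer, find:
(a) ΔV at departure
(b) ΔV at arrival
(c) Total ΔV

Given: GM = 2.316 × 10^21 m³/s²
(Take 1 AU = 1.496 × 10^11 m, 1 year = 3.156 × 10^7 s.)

Convert to SI: r₁ = 0.5255 AU = 7.86148e+10 m; r₂ = 4.246 AU = 6.35202e+11 m.
Transfer semi-major axis: a_t = (r₁ + r₂)/2 = (7.86148e+10 + 6.35202e+11)/2 = 3.56908e+11 m.
Circular speeds: v₁ = √(GM/r₁) = 171639 m/s, v₂ = √(GM/r₂) = 60382.8 m/s.
Transfer speeds (vis-viva v² = GM(2/r − 1/a_t)): v₁ᵗ = 228978 m/s, v₂ᵗ = 28339.2 m/s.
(a) ΔV₁ = |v₁ᵗ − v₁| ≈ 5.734e+04 m/s = 12.1 AU/year.
(b) ΔV₂ = |v₂ − v₂ᵗ| ≈ 3.204e+04 m/s = 6.76 AU/year.
(c) ΔV_total = ΔV₁ + ΔV₂ ≈ 8.938e+04 m/s = 18.86 AU/year.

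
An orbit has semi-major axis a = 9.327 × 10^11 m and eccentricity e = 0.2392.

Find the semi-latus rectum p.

p = a (1 − e²).
p = 9.327e+11 · (1 − (0.2392)²) = 9.327e+11 · 0.942783 ≈ 8.793e+11 m = 8.793 × 10^11 m.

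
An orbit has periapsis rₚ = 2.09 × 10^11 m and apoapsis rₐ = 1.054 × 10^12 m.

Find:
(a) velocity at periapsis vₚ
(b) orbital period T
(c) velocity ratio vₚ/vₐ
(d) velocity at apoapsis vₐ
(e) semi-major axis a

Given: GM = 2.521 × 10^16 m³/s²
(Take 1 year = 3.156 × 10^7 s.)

(a) With a = (rₚ + rₐ)/2 = 6.315e+11 m, vₚ = √(GM (2/rₚ − 1/a)) = √(2.521e+16 · (2/2.09e+11 − 1/6.315e+11)) m/s ≈ 448.7 m/s
(b) With a = (rₚ + rₐ)/2 = 6.315e+11 m, T = 2π √(a³/GM) = 2π √((6.315e+11)³/2.521e+16) s ≈ 1.986e+10 s
(c) Conservation of angular momentum (rₚvₚ = rₐvₐ) gives vₚ/vₐ = rₐ/rₚ = 1.054e+12/2.09e+11 ≈ 5.043
(d) With a = (rₚ + rₐ)/2 = 6.315e+11 m, vₐ = √(GM (2/rₐ − 1/a)) = √(2.521e+16 · (2/1.054e+12 − 1/6.315e+11)) m/s ≈ 88.97 m/s
(e) a = (rₚ + rₐ)/2 = (2.09e+11 + 1.054e+12)/2 ≈ 6.315e+11 m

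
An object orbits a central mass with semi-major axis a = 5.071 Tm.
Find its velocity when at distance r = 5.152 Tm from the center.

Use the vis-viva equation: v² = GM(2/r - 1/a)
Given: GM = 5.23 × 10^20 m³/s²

Convert to SI: a = 5.071 Tm = 5.071e+12 m; r = 5.152 Tm = 5.152e+12 m.
Vis-viva: v = √(GM · (2/r − 1/a)).
2/r − 1/a = 2/5.152e+12 − 1/5.071e+12 = 1.90999e-13 m⁻¹.
v = √(5.23e+20 · 1.90999e-13) m/s ≈ 9995 m/s = 9.995 km/s.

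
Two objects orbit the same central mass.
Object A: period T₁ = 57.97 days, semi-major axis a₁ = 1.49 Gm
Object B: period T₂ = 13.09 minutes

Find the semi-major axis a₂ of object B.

Convert to SI: T₁ = 57.97 days = 5.00861e+06 s; a₁ = 1.49 Gm = 1.49e+09 m; T₂ = 13.09 minutes = 785.4 s.
Kepler's third law: (T₁/T₂)² = (a₁/a₂)³ ⇒ a₂ = a₁ · (T₂/T₁)^(2/3).
T₂/T₁ = 785.4 / 5.00861e+06 = 0.00015681.
a₂ = 1.49e+09 · (0.00015681)^(2/3) m ≈ 4.333e+06 m = 4.333 Mm.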